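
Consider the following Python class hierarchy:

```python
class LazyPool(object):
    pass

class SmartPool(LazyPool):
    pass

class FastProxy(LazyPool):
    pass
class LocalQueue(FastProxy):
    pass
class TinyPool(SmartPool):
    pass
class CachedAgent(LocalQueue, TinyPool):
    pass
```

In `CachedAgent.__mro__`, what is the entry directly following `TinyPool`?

SmartPool

L[CachedAgent] = CachedAgent + merge(L[LocalQueue], L[TinyPool], [LocalQueue TinyPool])
  take LocalQueue:  [LocalQueue FastProxy LazyPool object] + [TinyPool SmartPool LazyPool object] + [LocalQueue TinyPool]
  take FastProxy:  [FastProxy LazyPool object] + [TinyPool SmartPool LazyPool object] + [TinyPool]
  take TinyPool:  [LazyPool object] + [TinyPool SmartPool LazyPool object] + [TinyPool]
  take SmartPool:  [LazyPool object] + [SmartPool LazyPool object]
  take LazyPool:  [LazyPool object] + [LazyPool object]
  take object:  [object] + [object]
MRO: CachedAgent LocalQueue FastProxy TinyPool SmartPool LazyPool object
TinyPool is at position 3; next is SmartPool.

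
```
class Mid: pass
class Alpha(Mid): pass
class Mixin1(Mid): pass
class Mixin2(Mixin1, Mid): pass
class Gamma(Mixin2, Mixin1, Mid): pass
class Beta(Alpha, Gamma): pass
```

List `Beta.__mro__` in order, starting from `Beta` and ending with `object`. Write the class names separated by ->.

Beta -> Alpha -> Gamma -> Mixin2 -> Mixin1 -> Mid -> object

L[Beta] = Beta + merge(L[Alpha], L[Gamma], [Alpha Gamma])
  take Alpha:  [Alpha Mid object] + [Gamma Mixin2 Mixin1 Mid object] + [Alpha Gamma]
  take Gamma:  [Mid object] + [Gamma Mixin2 Mixin1 Mid object] + [Gamma]
  take Mixin2:  [Mid object] + [Mixin2 Mixin1 Mid object]
  take Mixin1:  [Mid object] + [Mixin1 Mid object]
  take Mid:  [Mid object] + [Mid object]
  take object:  [object] + [object]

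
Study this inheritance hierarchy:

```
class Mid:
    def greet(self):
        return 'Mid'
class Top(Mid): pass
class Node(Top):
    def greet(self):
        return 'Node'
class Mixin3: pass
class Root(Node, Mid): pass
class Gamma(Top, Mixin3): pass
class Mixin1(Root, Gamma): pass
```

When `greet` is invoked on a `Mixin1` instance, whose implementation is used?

Node

L[Mixin1] = Mixin1 + merge(L[Root], L[Gamma], [Root Gamma])
  take Root:  [Root Node Top Mid object] + [Gamma Top Mid Mixin3 object] + [Root Gamma]
  take Node:  [Node Top Mid object] + [Gamma Top Mid Mixin3 object] + [Gamma]
  take Gamma:  [Top Mid object] + [Gamma Top Mid Mixin3 object] + [Gamma]
  take Top:  [Top Mid object] + [Top Mid Mixin3 object]
  take Mid:  [Mid object] + [Mid Mixin3 object]
  take Mixin3:  [object] + [Mixin3 object]
  take object:  [object] + [object]
MRO: Mixin1 Root Node Gamma Top Mid Mixin3 object
greet is defined in: Mid, Node. First along the MRO is Node.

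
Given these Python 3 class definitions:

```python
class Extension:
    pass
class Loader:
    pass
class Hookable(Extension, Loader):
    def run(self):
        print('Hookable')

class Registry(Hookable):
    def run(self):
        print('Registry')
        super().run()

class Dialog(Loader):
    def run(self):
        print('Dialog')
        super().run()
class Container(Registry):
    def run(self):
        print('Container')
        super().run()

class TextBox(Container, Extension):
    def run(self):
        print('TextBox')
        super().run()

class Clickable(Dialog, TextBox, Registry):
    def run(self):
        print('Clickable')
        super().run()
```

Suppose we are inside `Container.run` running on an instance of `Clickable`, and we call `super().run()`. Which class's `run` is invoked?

Registry

L[Clickable] = Clickable + merge(L[Dialog], L[TextBox], L[Registry], [Dialog TextBox Registry])
  take Dialog:  [Dialog Loader object] + [TextBox Container Registry Hookable Extension Loader object] + [Registry Hookable Extension Loader object] + [Dialog TextBox Registry]
  take TextBox:  [Loader object] + [TextBox Container Registry Hookable Extension Loader object] + [Registry Hookable Extension Loader object] + [TextBox Registry]
  take Container:  [Loader object] + [Container Registry Hookable Extension Loader object] + [Registry Hookable Extension Loader object] + [Registry]
  take Registry:  [Loader object] + [Registry Hookable Extension Loader object] + [Registry Hookable Extension Loader object] + [Registry]
  take Hookable:  [Loader object] + [Hookable Extension Loader object] + [Hookable Extension Loader object]
  take Extension:  [Loader object] + [Extension Loader object] + [Extension Loader object]
  take Loader:  [Loader object] + [Loader object] + [Loader object]
  take object:  [object] + [object] + [object]
MRO: Clickable Dialog TextBox Container Registry Hookable Extension Loader object
super() in Container.run on a Clickable instance goes to the class after Container in Clickable's MRO: Registry.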